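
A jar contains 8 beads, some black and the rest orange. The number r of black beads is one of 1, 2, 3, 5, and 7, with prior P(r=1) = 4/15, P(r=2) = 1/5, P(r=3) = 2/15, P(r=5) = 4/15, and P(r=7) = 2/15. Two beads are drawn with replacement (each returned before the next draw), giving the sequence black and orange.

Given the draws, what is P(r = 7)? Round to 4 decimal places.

0.0833

Under each hypothesis, the probability of the observed sequence is: P(data | r = 1) = (1/8)(7/8) = 7/64; P(data | r = 2) = (2/8)(6/8) = 3/16; P(data | r = 3) = (3/8)(5/8) = 15/64; P(data | r = 5) = (5/8)(3/8) = 15/64; P(data | r = 7) = (7/8)(1/8) = 7/64.
The prior-weighted likelihoods are 4/15 · 7/64 = 7/240, 1/5 · 3/16 = 3/80, 2/15 · 15/64 = 1/32, 4/15 · 15/64 = 1/16, 2/15 · 7/64 = 7/480; with total 7/40.
Hence P(r = 7 | data) = (7/480) / (7/40) = 1/12.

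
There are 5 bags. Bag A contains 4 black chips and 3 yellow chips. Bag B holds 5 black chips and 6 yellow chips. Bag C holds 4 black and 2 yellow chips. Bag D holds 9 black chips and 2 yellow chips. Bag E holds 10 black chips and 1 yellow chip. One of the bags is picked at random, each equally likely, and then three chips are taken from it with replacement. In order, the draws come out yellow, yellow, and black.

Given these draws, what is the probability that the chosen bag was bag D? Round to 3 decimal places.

0.078

The likelihood of the observed sequence under each hypothesis: P(data | bag A) = (3/7)(3/7)(4/7) = 0.10496; P(data | bag B) = (6/11)(6/11)(5/11) = 0.13524; P(data | bag C) = (2/6)(2/6)(4/6) = 0.074074; P(data | bag D) = (2/11)(2/11)(9/11) = 0.027047; P(data | bag E) = (1/11)(1/11)(10/11) = 0.0075131.
Weighting by the prior gives 1/5 · 0.10496 = 0.020991, 1/5 · 0.13524 = 0.027047, 1/5 · 0.074074 = 0.014815, 1/5 · 0.027047 = 0.0054095, 1/5 · 0.0075131 = 0.0015026; with total 0.069765.
Therefore the posterior P(bag D | data) = (0.0054095) / (0.069765) = 0.077538.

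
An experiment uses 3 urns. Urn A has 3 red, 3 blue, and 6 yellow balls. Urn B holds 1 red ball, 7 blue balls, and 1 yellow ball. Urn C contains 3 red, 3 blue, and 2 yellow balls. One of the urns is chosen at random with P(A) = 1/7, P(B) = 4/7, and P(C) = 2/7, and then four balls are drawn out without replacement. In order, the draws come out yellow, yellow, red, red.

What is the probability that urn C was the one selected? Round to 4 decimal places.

Compute the likelihood of the observed sequence for each case: P(data | urn A) = (6/12)(5/11)(3/10)(2/9) = 0.015152; P(data | urn B) = (1/9)(0/8) = 0; P(data | urn C) = (2/8)(1/7)(3/6)(2/5) = 0.0071429.
Multiplying each by its prior: 1/7 · 0.015152 = 0.0021645, 4/7 · 0 = 0, 2/7 · 0.0071429 = 0.0020408; these sum to 0.0042053.
Hence P(urn C | data) = (0.0020408) / (0.0042053) = 0.48529.

0.4853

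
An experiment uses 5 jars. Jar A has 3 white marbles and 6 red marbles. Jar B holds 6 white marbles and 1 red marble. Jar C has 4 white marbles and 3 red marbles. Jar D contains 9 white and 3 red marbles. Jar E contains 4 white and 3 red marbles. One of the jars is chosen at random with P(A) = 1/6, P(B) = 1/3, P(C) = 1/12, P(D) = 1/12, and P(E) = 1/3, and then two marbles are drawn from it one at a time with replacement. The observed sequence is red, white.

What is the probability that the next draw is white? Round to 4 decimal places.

0.6002

The likelihood of the observed sequence under each hypothesis: P(data | jar A) = (6/9)(3/9) = 0.22222; P(data | jar B) = (1/7)(6/7) = 0.12245; P(data | jar C) = (3/7)(4/7) = 0.2449; P(data | jar D) = (3/12)(9/12) = 0.1875; P(data | jar E) = (3/7)(4/7) = 0.2449.
The prior-weighted likelihoods are 1/6 · 0.22222 = 0.037037, 1/3 · 0.12245 = 0.040816, 1/12 · 0.2449 = 0.020408, 1/12 · 0.1875 = 0.015625, 1/3 · 0.2449 = 0.081633; summing to 0.19552.
The posterior is then P(jar A | data) = 0.18943, P(jar B | data) = 0.20876, P(jar C | data) = 0.10438, P(jar D | data) = 0.079915, P(jar E | data) = 0.41752.
The predictive probability is P(white next | data) = (1/3)(0.18943) + (6/7)(0.20876) + (4/7)(0.10438) + (3/4)(0.079915) + (4/7)(0.41752) = 0.60024.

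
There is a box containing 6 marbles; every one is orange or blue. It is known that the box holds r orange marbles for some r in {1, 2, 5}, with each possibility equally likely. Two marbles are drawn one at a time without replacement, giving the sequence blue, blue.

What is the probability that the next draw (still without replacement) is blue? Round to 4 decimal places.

The likelihood of the observed sequence under each hypothesis: P(data | r = 1) = (5/6)(4/5) = 2/3; P(data | r = 2) = (4/6)(3/5) = 2/5; P(data | r = 5) = (1/6)(0/5) = 0.
The prior-weighted likelihoods are 1/3 · 2/3 = 2/9, 1/3 · 2/5 = 2/15, 1/3 · 0 = 0; with total 16/45.
Dividing through by the total gives posterior P(r = 1 | data) = 5/8, P(r = 2 | data) = 3/8, P(r = 5 | data) = 0.
Averaging over the posterior, P(blue next | data) = (3/4)(5/8) + (1/2)(3/8) = 21/32.

0.6563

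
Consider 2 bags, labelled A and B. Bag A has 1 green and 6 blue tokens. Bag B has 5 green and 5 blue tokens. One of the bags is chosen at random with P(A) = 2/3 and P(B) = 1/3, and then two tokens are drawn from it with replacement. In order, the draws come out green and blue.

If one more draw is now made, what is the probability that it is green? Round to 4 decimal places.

For each hypothesis, P(data | H) works out to: P(data | bag A) = (1/7)(6/7) = 6/49; P(data | bag B) = (5/10)(5/10) = 1/4.
Weighting by the prior gives 2/3 · 6/49 = 4/49, 1/3 · 1/4 = 1/12; summing to 97/588.
The posterior is then P(bag A | data) = 0.49485, P(bag B | data) = 0.50515.
So P(green next | data) = Σ P(green next | H) P(H | data) = (1/7)(0.49485) + (1/2)(0.50515) = 0.32327.

0.3233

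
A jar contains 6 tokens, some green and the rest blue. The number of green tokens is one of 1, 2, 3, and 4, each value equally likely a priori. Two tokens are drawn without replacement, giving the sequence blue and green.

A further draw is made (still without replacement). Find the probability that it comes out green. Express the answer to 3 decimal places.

0.417

For each hypothesis, P(data | H) works out to: P(data | r = 1) = (5/6)(1/5) = 1/6; P(data | r = 2) = (4/6)(2/5) = 4/15; P(data | r = 3) = (3/6)(3/5) = 3/10; P(data | r = 4) = (2/6)(4/5) = 4/15.
Multiplying each by its prior: 1/4 · 1/6 = 1/24, 1/4 · 4/15 = 1/15, 1/4 · 3/10 = 3/40, 1/4 · 4/15 = 1/15; summing to 1/4.
Normalising, the posterior is P(r = 1 | data) = 1/6, P(r = 2 | data) = 4/15, P(r = 3 | data) = 3/10, P(r = 4 | data) = 4/15.
So P(green next | data) = Σ P(green next | H) P(H | data) = (0)(1/6) + (1/4)(4/15) + (1/2)(3/10) + (3/4)(4/15) = 5/12.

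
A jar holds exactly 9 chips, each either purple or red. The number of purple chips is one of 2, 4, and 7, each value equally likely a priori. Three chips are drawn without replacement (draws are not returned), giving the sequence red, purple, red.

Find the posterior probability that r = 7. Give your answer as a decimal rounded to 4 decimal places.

The likelihood of the observed sequence under each hypothesis: P(data | r = 2) = (7/9)(2/8)(6/7) = 1/6; P(data | r = 4) = (5/9)(4/8)(4/7) = 10/63; P(data | r = 7) = (2/9)(7/8)(1/7) = 1/36.
The prior-weighted likelihoods are 1/3 · 1/6 = 1/18, 1/3 · 10/63 = 10/189, 1/3 · 1/36 = 1/108; these sum to 89/756.
So P(r = 7 | data) = (1/108) / (89/756) = 7/89.

0.0787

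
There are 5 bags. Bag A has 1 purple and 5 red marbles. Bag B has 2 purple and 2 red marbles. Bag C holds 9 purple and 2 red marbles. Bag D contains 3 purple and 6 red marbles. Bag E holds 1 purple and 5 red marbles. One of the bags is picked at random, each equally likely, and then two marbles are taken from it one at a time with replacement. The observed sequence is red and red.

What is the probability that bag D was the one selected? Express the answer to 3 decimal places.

0.210

Under each hypothesis, the probability of the observed sequence is: P(data | bag A) = (5/6)(5/6) = 0.69444; P(data | bag B) = (2/4)(2/4) = 0.25; P(data | bag C) = (2/11)(2/11) = 0.033058; P(data | bag D) = (6/9)(6/9) = 0.44444; P(data | bag E) = (5/6)(5/6) = 0.69444.
The prior-weighted likelihoods are 1/5 · 0.69444 = 0.13889, 1/5 · 0.25 = 0.05, 1/5 · 0.033058 = 0.0066116, 1/5 · 0.44444 = 0.088889, 1/5 · 0.69444 = 0.13889; with total 0.42328.
So P(bag D | data) = (0.088889) / (0.42328) = 0.21.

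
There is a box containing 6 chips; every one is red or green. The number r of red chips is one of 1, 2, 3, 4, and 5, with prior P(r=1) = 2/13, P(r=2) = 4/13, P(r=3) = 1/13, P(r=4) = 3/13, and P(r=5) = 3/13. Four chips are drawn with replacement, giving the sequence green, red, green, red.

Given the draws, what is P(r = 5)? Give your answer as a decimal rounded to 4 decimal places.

Under each hypothesis, the probability of the observed sequence is: P(data | r = 1) = (5/6)(1/6)(5/6)(1/6) = 0.01929; P(data | r = 2) = (4/6)(2/6)(4/6)(2/6) = 0.049383; P(data | r = 3) = (3/6)(3/6)(3/6)(3/6) = 0.0625; P(data | r = 4) = (2/6)(4/6)(2/6)(4/6) = 0.049383; P(data | r = 5) = (1/6)(5/6)(1/6)(5/6) = 0.01929.
Weighting by the prior gives 2/13 · 0.01929 = 0.0029677, 4/13 · 0.049383 = 0.015195, 1/13 · 0.0625 = 0.0048077, 3/13 · 0.049383 = 0.011396, 3/13 · 0.01929 = 0.0044516; summing to 0.038818.
So P(r = 5 | data) = (0.0044516) / (0.038818) = 0.11468.

0.1147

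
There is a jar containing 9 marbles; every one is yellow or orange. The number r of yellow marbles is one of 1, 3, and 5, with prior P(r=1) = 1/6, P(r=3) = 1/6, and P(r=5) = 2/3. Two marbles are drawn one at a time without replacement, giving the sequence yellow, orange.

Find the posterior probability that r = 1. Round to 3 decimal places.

Under each hypothesis, the probability of the observed sequence is: P(data | r = 1) = (1/9)(8/8) = 1/9; P(data | r = 3) = (3/9)(6/8) = 1/4; P(data | r = 5) = (5/9)(4/8) = 5/18.
Weighting by the prior gives 1/6 · 1/9 = 1/54, 1/6 · 1/4 = 1/24, 2/3 · 5/18 = 5/27; these sum to 53/216.
By Bayes' rule, P(r = 1 | data) = (1/54) / (53/216) = 4/53.

0.075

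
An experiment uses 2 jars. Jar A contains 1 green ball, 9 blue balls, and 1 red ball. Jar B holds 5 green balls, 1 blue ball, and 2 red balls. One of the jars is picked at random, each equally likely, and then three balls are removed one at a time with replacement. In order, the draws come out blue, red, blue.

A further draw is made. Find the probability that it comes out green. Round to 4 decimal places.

Compute the likelihood of the observed sequence for each case: P(data | jar A) = (9/11)(1/11)(9/11) = 0.060856; P(data | jar B) = (1/8)(2/8)(1/8) = 0.0039062.
The prior-weighted likelihoods are 1/2 · 0.060856 = 0.030428, 1/2 · 0.0039062 = 0.0019531; summing to 0.032381.
The posterior is then P(jar A | data) = 0.93968, P(jar B | data) = 0.060316.
Averaging over the posterior, P(green next | data) = (1/11)(0.93968) + (5/8)(0.060316) = 0.12312.

0.1231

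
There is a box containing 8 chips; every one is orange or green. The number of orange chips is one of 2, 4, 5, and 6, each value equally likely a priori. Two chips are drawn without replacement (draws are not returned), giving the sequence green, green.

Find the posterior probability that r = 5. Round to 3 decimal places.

For each hypothesis, P(data | H) works out to: P(data | r = 2) = (6/8)(5/7) = 15/28; P(data | r = 4) = (4/8)(3/7) = 3/14; P(data | r = 5) = (3/8)(2/7) = 3/28; P(data | r = 6) = (2/8)(1/7) = 1/28.
Weighting by the prior gives 1/4 · 15/28 = 15/112, 1/4 · 3/14 = 3/56, 1/4 · 3/28 = 3/112, 1/4 · 1/28 = 1/112; these sum to 25/112.
Therefore the posterior P(r = 5 | data) = (3/112) / (25/112) = 3/25.

0.120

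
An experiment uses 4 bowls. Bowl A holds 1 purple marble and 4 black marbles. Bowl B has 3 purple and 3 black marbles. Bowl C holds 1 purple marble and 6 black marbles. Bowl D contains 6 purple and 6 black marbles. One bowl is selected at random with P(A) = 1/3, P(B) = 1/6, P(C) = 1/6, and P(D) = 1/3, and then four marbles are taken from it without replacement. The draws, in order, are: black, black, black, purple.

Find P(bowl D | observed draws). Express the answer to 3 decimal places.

For each hypothesis, P(data | H) works out to: P(data | bowl A) = (4/5)(3/4)(2/3)(1/2) = 0.2; P(data | bowl B) = (3/6)(2/5)(1/4)(3/3) = 0.05; P(data | bowl C) = (6/7)(5/6)(4/5)(1/4) = 0.14286; P(data | bowl D) = (6/12)(5/11)(4/10)(6/9) = 0.060606.
Weighting by the prior gives 1/3 · 0.2 = 0.066667, 1/6 · 0.05 = 0.0083333, 1/6 · 0.14286 = 0.02381, 1/3 · 0.060606 = 0.020202; with total 0.11901.
Therefore the posterior P(bowl D | data) = (0.020202) / (0.11901) = 0.16975.

0.170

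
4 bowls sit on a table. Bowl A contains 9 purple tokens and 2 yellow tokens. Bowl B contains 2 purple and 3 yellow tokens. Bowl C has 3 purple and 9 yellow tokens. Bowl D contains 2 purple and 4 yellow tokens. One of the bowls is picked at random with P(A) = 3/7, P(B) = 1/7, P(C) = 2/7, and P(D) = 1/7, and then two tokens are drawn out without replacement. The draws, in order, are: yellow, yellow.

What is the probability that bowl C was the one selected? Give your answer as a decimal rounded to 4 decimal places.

For each hypothesis, P(data | H) works out to: P(data | bowl A) = (2/11)(1/10) = 1/55; P(data | bowl B) = (3/5)(2/4) = 3/10; P(data | bowl C) = (9/12)(8/11) = 6/11; P(data | bowl D) = (4/6)(3/5) = 2/5.
Multiplying each by its prior: 3/7 · 1/55 = 3/385, 1/7 · 3/10 = 3/70, 2/7 · 6/11 = 12/77, 1/7 · 2/5 = 2/35; these sum to 29/110.
So P(bowl C | data) = (12/77) / (29/110) = 120/203.

0.5911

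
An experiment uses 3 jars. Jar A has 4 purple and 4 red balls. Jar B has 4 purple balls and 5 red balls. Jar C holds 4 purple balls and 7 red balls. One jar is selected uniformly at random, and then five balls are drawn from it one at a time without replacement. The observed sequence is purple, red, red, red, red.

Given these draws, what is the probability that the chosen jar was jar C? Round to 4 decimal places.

0.5683

Under each hypothesis, the probability of the observed sequence is: P(data | jar A) = (4/8)(4/7)(3/6)(2/5)(1/4) = 0.014286; P(data | jar B) = (4/9)(5/8)(4/7)(3/6)(2/5) = 0.031746; P(data | jar C) = (4/11)(7/10)(6/9)(5/8)(4/7) = 0.060606.
The prior-weighted likelihoods are 1/3 · 0.014286 = 0.0047619, 1/3 · 0.031746 = 0.010582, 1/3 · 0.060606 = 0.020202; with total 0.035546.
By Bayes' rule, P(jar C | data) = (0.020202) / (0.035546) = 0.56834.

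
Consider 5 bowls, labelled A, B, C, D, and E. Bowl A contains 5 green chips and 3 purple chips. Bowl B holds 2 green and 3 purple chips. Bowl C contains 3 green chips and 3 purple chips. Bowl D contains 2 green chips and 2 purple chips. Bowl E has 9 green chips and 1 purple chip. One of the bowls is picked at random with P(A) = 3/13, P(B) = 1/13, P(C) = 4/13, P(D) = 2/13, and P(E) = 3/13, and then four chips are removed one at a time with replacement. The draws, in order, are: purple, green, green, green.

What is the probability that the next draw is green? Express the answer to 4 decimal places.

0.6301

For each hypothesis, P(data | H) works out to: P(data | bowl A) = (3/8)(5/8)(5/8)(5/8) = 0.091553; P(data | bowl B) = (3/5)(2/5)(2/5)(2/5) = 0.0384; P(data | bowl C) = (3/6)(3/6)(3/6)(3/6) = 0.0625; P(data | bowl D) = (2/4)(2/4)(2/4)(2/4) = 0.0625; P(data | bowl E) = (1/10)(9/10)(9/10)(9/10) = 0.0729.
Weighting by the prior gives 3/13 · 0.091553 = 0.021128, 1/13 · 0.0384 = 0.0029538, 4/13 · 0.0625 = 0.019231, 2/13 · 0.0625 = 0.0096154, 3/13 · 0.0729 = 0.016823; these sum to 0.069751.
The posterior is then P(bowl A | data) = 0.3029, P(bowl B | data) = 0.042349, P(bowl C | data) = 0.27571, P(bowl D | data) = 0.13785, P(bowl E | data) = 0.24119.
The predictive probability is P(green next | data) = (5/8)(0.3029) + (2/5)(0.042349) + (1/2)(0.27571) + (1/2)(0.13785) + (9/10)(0.24119) = 0.6301.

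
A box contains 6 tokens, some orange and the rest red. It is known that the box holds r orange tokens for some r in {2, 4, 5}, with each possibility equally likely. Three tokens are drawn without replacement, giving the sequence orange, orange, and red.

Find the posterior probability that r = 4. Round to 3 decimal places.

Under each hypothesis, the probability of the observed sequence is: P(data | r = 2) = (2/6)(1/5)(4/4) = 1/15; P(data | r = 4) = (4/6)(3/5)(2/4) = 1/5; P(data | r = 5) = (5/6)(4/5)(1/4) = 1/6.
Weighting by the prior gives 1/3 · 1/15 = 1/45, 1/3 · 1/5 = 1/15, 1/3 · 1/6 = 1/18; summing to 13/90.
So P(r = 4 | data) = (1/15) / (13/90) = 6/13.

0.462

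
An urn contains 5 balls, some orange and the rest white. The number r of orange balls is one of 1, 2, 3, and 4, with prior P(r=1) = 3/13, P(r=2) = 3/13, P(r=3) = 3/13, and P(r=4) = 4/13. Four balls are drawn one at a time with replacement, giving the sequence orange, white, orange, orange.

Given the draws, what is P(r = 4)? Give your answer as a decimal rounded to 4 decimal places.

For each hypothesis, P(data | H) works out to: P(data | r = 1) = (1/5)(4/5)(1/5)(1/5) = 0.0064; P(data | r = 2) = (2/5)(3/5)(2/5)(2/5) = 0.0384; P(data | r = 3) = (3/5)(2/5)(3/5)(3/5) = 0.0864; P(data | r = 4) = (4/5)(1/5)(4/5)(4/5) = 0.1024.
Multiplying each by its prior: 3/13 · 0.0064 = 0.0014769, 3/13 · 0.0384 = 0.0088615, 3/13 · 0.0864 = 0.019938, 4/13 · 0.1024 = 0.031508; summing to 0.061785.
So P(r = 4 | data) = (0.031508) / (0.061785) = 0.50996.

0.5100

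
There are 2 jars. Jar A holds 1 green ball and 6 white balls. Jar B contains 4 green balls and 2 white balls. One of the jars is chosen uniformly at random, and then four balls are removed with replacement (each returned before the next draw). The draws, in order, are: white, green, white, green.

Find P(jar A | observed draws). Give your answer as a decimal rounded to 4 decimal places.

Compute the likelihood of the observed sequence for each case: P(data | jar A) = (6/7)(1/7)(6/7)(1/7) = 0.014994; P(data | jar B) = (2/6)(4/6)(2/6)(4/6) = 0.049383.
Weighting by the prior gives 1/2 · 0.014994 = 0.0074969, 1/2 · 0.049383 = 0.024691; summing to 0.032188.
So P(jar A | data) = (0.0074969) / (0.032188) = 0.23291.

0.2329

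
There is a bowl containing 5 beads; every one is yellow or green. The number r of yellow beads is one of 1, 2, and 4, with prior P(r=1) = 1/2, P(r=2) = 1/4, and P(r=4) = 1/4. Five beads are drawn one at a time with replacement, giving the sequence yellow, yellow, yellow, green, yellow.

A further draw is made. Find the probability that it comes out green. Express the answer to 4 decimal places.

Under each hypothesis, the probability of the observed sequence is: P(data | r = 1) = (1/5)(1/5)(1/5)(4/5)(1/5) = 0.00128; P(data | r = 2) = (2/5)(2/5)(2/5)(3/5)(2/5) = 0.01536; P(data | r = 4) = (4/5)(4/5)(4/5)(1/5)(4/5) = 0.08192.
The prior-weighted likelihoods are 1/2 · 0.00128 = 0.00064, 1/4 · 0.01536 = 0.00384, 1/4 · 0.08192 = 0.02048; with total 0.02496.
Normalising, the posterior is P(r = 1 | data) = 0.025641, P(r = 2 | data) = 0.15385, P(r = 4 | data) = 0.82051.
So P(green next | data) = Σ P(green next | H) P(H | data) = (4/5)(0.025641) + (3/5)(0.15385) + (1/5)(0.82051) = 0.27692.

0.2769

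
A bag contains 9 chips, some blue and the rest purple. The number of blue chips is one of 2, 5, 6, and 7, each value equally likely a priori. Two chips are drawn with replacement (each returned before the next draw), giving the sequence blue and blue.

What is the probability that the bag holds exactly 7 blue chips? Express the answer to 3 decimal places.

The likelihood of the observed sequence under each hypothesis: P(data | r = 2) = (2/9)(2/9) = 4/81; P(data | r = 5) = (5/9)(5/9) = 25/81; P(data | r = 6) = (6/9)(6/9) = 4/9; P(data | r = 7) = (7/9)(7/9) = 49/81.
Weighting by the prior gives 1/4 · 4/81 = 1/81, 1/4 · 25/81 = 25/324, 1/4 · 4/9 = 1/9, 1/4 · 49/81 = 49/324; summing to 19/54.
So P(r = 7 | data) = (49/324) / (19/54) = 49/114.

0.430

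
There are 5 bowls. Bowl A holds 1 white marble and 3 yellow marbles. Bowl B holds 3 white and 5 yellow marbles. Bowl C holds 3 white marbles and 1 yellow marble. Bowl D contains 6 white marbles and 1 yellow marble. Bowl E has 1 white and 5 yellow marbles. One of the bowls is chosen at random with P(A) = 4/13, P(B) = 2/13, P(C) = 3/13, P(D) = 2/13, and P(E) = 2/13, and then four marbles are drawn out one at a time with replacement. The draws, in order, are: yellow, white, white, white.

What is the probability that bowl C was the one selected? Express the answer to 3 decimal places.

The likelihood of the observed sequence under each hypothesis: P(data | bowl A) = (3/4)(1/4)(1/4)(1/4) = 0.011719; P(data | bowl B) = (5/8)(3/8)(3/8)(3/8) = 0.032959; P(data | bowl C) = (1/4)(3/4)(3/4)(3/4) = 0.10547; P(data | bowl D) = (1/7)(6/7)(6/7)(6/7) = 0.089963; P(data | bowl E) = (5/6)(1/6)(1/6)(1/6) = 0.003858.
The prior-weighted likelihoods are 4/13 · 0.011719 = 0.0036058, 2/13 · 0.032959 = 0.0050706, 3/13 · 0.10547 = 0.024339, 2/13 · 0.089963 = 0.01384, 2/13 · 0.003858 = 0.00059354; these sum to 0.047449.
Hence P(bowl C | data) = (0.024339) / (0.047449) = 0.51295.

0.513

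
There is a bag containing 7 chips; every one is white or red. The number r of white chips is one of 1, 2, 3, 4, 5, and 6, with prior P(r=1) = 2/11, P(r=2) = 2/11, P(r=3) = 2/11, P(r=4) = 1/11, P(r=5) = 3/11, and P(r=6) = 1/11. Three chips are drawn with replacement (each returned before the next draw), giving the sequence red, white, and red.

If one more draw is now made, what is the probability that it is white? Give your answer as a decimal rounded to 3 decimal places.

Compute the likelihood of the observed sequence for each case: P(data | r = 1) = (6/7)(1/7)(6/7) = 0.10496; P(data | r = 2) = (5/7)(2/7)(5/7) = 0.14577; P(data | r = 3) = (4/7)(3/7)(4/7) = 0.13994; P(data | r = 4) = (3/7)(4/7)(3/7) = 0.10496; P(data | r = 5) = (2/7)(5/7)(2/7) = 0.058309; P(data | r = 6) = (1/7)(6/7)(1/7) = 0.017493.
The prior-weighted likelihoods are 2/11 · 0.10496 = 0.019083, 2/11 · 0.14577 = 0.026504, 2/11 · 0.13994 = 0.025444, 1/11 · 0.10496 = 0.0095415, 3/11 · 0.058309 = 0.015902, 1/11 · 0.017493 = 0.0015902; with total 0.098065.
Dividing through by the total gives posterior P(r = 1 | data) = 0.19459, P(r = 2 | data) = 0.27027, P(r = 3 | data) = 0.25946, P(r = 4 | data) = 0.097297, P(r = 5 | data) = 0.16216, P(r = 6 | data) = 0.016216.
So P(white next | data) = Σ P(white next | H) P(H | data) = (1/7)(0.19459) + (2/7)(0.27027) + (3/7)(0.25946) + (4/7)(0.097297) + (5/7)(0.16216) + (6/7)(0.016216) = 0.40154.

0.402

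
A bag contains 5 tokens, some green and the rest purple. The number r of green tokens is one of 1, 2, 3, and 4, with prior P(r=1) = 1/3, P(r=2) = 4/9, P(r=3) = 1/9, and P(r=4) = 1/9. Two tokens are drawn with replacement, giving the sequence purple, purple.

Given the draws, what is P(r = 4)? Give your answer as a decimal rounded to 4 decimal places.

The likelihood of the observed sequence under each hypothesis: P(data | r = 1) = (4/5)(4/5) = 16/25; P(data | r = 2) = (3/5)(3/5) = 9/25; P(data | r = 3) = (2/5)(2/5) = 4/25; P(data | r = 4) = (1/5)(1/5) = 1/25.
Weighting by the prior gives 1/3 · 16/25 = 16/75, 4/9 · 9/25 = 4/25, 1/9 · 4/25 = 4/225, 1/9 · 1/25 = 1/225; summing to 89/225.
Hence P(r = 4 | data) = (1/225) / (89/225) = 1/89.

0.0112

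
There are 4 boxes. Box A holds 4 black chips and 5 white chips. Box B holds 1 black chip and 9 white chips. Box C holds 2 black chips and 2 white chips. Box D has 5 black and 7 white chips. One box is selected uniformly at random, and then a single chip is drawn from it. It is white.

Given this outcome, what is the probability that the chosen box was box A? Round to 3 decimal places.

0.219

For each hypothesis, P(data | H) works out to: P(data | box A) = (5/9) = 5/9; P(data | box B) = (9/10) = 9/10; P(data | box C) = (2/4) = 1/2; P(data | box D) = (7/12) = 7/12.
The prior-weighted likelihoods are 1/4 · 5/9 = 5/36, 1/4 · 9/10 = 9/40, 1/4 · 1/2 = 1/8, 1/4 · 7/12 = 7/48; summing to 457/720.
Hence P(box A | data) = (5/36) / (457/720) = 100/457.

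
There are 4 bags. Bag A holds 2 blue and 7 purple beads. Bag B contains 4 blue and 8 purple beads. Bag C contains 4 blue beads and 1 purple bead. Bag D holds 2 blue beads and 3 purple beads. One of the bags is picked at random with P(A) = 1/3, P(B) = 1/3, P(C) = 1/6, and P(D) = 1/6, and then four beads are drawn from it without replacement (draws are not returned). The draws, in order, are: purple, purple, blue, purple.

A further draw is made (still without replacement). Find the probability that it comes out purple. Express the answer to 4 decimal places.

The likelihood of the observed sequence under each hypothesis: P(data | bag A) = (7/9)(6/8)(2/7)(5/6) = 0.13889; P(data | bag B) = (8/12)(7/11)(4/10)(6/9) = 0.11313; P(data | bag C) = (1/5)(0/4) = 0; P(data | bag D) = (3/5)(2/4)(2/3)(1/2) = 0.1.
The prior-weighted likelihoods are 1/3 · 0.13889 = 0.046296, 1/3 · 0.11313 = 0.03771, 1/6 · 0 = 0, 1/6 · 0.1 = 0.016667; these sum to 0.10067.
Dividing through by the total gives posterior P(bag A | data) = 0.45987, P(bag B | data) = 0.37458, P(bag C | data) = 0, P(bag D | data) = 0.16555.
The predictive probability is P(purple next | data) = (4/5)(0.45987) + (5/8)(0.37458) + (0)(0.16555) = 0.60201.

0.6020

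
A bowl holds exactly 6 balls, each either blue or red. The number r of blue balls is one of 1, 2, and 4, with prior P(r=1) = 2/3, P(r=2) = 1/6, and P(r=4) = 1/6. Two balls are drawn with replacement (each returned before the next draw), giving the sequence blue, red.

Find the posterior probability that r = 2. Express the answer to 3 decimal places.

0.222

Under each hypothesis, the probability of the observed sequence is: P(data | r = 1) = (1/6)(5/6) = 5/36; P(data | r = 2) = (2/6)(4/6) = 2/9; P(data | r = 4) = (4/6)(2/6) = 2/9.
Weighting by the prior gives 2/3 · 5/36 = 5/54, 1/6 · 2/9 = 1/27, 1/6 · 2/9 = 1/27; with total 1/6.
Therefore the posterior P(r = 2 | data) = (1/27) / (1/6) = 2/9.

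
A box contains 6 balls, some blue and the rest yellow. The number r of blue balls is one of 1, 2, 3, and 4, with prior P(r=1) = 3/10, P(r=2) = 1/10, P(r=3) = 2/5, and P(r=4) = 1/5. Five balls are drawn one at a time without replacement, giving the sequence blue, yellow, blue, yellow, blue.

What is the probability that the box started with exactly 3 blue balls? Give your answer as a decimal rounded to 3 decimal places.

0.600

Under each hypothesis, the probability of the observed sequence is: P(data | r = 1) = (1/6)(5/5)(0/4) = 0; P(data | r = 2) = (2/6)(4/5)(1/4)(3/3)(0/2) = 0; P(data | r = 3) = (3/6)(3/5)(2/4)(2/3)(1/2) = 1/20; P(data | r = 4) = (4/6)(2/5)(3/4)(1/3)(2/2) = 1/15.
Multiplying each by its prior: 3/10 · 0 = 0, 1/10 · 0 = 0, 2/5 · 1/20 = 1/50, 1/5 · 1/15 = 1/75; these sum to 1/30.
Therefore the posterior P(r = 3 | data) = (1/50) / (1/30) = 3/5.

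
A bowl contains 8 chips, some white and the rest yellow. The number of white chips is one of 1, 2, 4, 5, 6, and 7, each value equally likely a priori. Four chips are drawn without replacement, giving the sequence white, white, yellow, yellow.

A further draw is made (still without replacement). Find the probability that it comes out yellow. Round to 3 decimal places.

Compute the likelihood of the observed sequence for each case: P(data | r = 1) = (1/8)(0/7) = 0; P(data | r = 2) = (2/8)(1/7)(6/6)(5/5) = 1/28; P(data | r = 4) = (4/8)(3/7)(4/6)(3/5) = 3/35; P(data | r = 5) = (5/8)(4/7)(3/6)(2/5) = 1/14; P(data | r = 6) = (6/8)(5/7)(2/6)(1/5) = 1/28; P(data | r = 7) = (7/8)(6/7)(1/6)(0/5) = 0.
Weighting by the prior gives 1/6 · 0 = 0, 1/6 · 1/28 = 1/168, 1/6 · 3/35 = 1/70, 1/6 · 1/14 = 1/84, 1/6 · 1/28 = 1/168, 1/6 · 0 = 0; with total 4/105.
Dividing through by the total gives posterior P(r = 1 | data) = 0, P(r = 2 | data) = 5/32, P(r = 4 | data) = 3/8, P(r = 5 | data) = 5/16, P(r = 6 | data) = 5/32, P(r = 7 | data) = 0.
The predictive probability is P(yellow next | data) = (1)(5/32) + (1/2)(3/8) + (1/4)(5/16) + (0)(5/32) = 27/64.

0.422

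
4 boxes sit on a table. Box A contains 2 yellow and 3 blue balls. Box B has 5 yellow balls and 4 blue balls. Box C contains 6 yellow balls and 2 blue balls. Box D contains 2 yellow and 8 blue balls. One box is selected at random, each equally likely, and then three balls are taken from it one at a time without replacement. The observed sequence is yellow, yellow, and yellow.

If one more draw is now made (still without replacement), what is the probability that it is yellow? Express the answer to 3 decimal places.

0.533

Under each hypothesis, the probability of the observed sequence is: P(data | box A) = (2/5)(1/4)(0/3) = 0; P(data | box B) = (5/9)(4/8)(3/7) = 5/42; P(data | box C) = (6/8)(5/7)(4/6) = 5/14; P(data | box D) = (2/10)(1/9)(0/8) = 0.
Multiplying each by its prior: 1/4 · 0 = 0, 1/4 · 5/42 = 5/168, 1/4 · 5/14 = 5/56, 1/4 · 0 = 0; these sum to 5/42.
Dividing through by the total gives posterior P(box A | data) = 0, P(box B | data) = 1/4, P(box C | data) = 3/4, P(box D | data) = 0.
The predictive probability is P(yellow next | data) = (1/3)(1/4) + (3/5)(3/4) = 8/15.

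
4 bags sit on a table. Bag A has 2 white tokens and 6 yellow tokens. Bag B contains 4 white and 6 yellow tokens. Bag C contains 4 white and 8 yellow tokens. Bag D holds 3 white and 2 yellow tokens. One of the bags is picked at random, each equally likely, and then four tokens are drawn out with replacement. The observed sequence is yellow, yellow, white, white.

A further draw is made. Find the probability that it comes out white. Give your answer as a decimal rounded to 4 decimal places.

0.4148

Compute the likelihood of the observed sequence for each case: P(data | bag A) = (6/8)(6/8)(2/8)(2/8) = 0.035156; P(data | bag B) = (6/10)(6/10)(4/10)(4/10) = 0.0576; P(data | bag C) = (8/12)(8/12)(4/12)(4/12) = 0.049383; P(data | bag D) = (2/5)(2/5)(3/5)(3/5) = 0.0576.
The prior-weighted likelihoods are 1/4 · 0.035156 = 0.0087891, 1/4 · 0.0576 = 0.0144, 1/4 · 0.049383 = 0.012346, 1/4 · 0.0576 = 0.0144; with total 0.049935.
Dividing through by the total gives posterior P(bag A | data) = 0.17601, P(bag B | data) = 0.28838, P(bag C | data) = 0.24724, P(bag D | data) = 0.28838.
So P(white next | data) = Σ P(white next | H) P(H | data) = (1/4)(0.17601) + (2/5)(0.28838) + (1/3)(0.24724) + (3/5)(0.28838) = 0.41479.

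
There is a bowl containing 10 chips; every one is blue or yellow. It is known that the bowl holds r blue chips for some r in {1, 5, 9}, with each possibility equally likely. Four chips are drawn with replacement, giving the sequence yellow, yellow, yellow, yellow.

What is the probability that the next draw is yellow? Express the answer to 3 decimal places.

0.865

Under each hypothesis, the probability of the observed sequence is: P(data | r = 1) = (9/10)(9/10)(9/10)(9/10) = 0.6561; P(data | r = 5) = (5/10)(5/10)(5/10)(5/10) = 0.0625; P(data | r = 9) = (1/10)(1/10)(1/10)(1/10) = 0.0001.
Weighting by the prior gives 1/3 · 0.6561 = 0.2187, 1/3 · 0.0625 = 0.020833, 1/3 · 0.0001 = 3.3333e-05; these sum to 0.23957.
The posterior is then P(r = 1 | data) = 0.9129, P(r = 5 | data) = 0.086963, P(r = 9 | data) = 0.00013914.
So P(yellow next | data) = Σ P(yellow next | H) P(H | data) = (9/10)(0.9129) + (1/2)(0.086963) + (1/10)(0.00013914) = 0.8651.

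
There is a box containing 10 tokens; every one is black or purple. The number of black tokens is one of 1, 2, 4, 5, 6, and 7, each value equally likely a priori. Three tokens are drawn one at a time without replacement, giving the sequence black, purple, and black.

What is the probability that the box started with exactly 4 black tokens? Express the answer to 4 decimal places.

For each hypothesis, P(data | H) works out to: P(data | r = 1) = (1/10)(9/9)(0/8) = 0; P(data | r = 2) = (2/10)(8/9)(1/8) = 0.022222; P(data | r = 4) = (4/10)(6/9)(3/8) = 0.1; P(data | r = 5) = (5/10)(5/9)(4/8) = 0.13889; P(data | r = 6) = (6/10)(4/9)(5/8) = 0.16667; P(data | r = 7) = (7/10)(3/9)(6/8) = 0.175.
Multiplying each by its prior: 1/6 · 0 = 0, 1/6 · 0.022222 = 0.0037037, 1/6 · 0.1 = 0.016667, 1/6 · 0.13889 = 0.023148, 1/6 · 0.16667 = 0.027778, 1/6 · 0.175 = 0.029167; these sum to 0.10046.
Therefore the posterior P(r = 4 | data) = (0.016667) / (0.10046) = 0.1659.

0.1659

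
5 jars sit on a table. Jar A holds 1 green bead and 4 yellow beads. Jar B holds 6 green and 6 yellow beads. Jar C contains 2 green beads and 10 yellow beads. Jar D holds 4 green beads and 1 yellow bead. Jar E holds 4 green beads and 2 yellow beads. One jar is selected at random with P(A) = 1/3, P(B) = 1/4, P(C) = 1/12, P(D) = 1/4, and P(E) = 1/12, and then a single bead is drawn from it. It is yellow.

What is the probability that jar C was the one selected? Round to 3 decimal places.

For each hypothesis, P(data | H) works out to: P(data | jar A) = (4/5) = 4/5; P(data | jar B) = (6/12) = 1/2; P(data | jar C) = (10/12) = 5/6; P(data | jar D) = (1/5) = 1/5; P(data | jar E) = (2/6) = 1/3.
Multiplying each by its prior: 1/3 · 4/5 = 4/15, 1/4 · 1/2 = 1/8, 1/12 · 5/6 = 5/72, 1/4 · 1/5 = 1/20, 1/12 · 1/3 = 1/36; these sum to 97/180.
Hence P(jar C | data) = (5/72) / (97/180) = 25/194.

0.129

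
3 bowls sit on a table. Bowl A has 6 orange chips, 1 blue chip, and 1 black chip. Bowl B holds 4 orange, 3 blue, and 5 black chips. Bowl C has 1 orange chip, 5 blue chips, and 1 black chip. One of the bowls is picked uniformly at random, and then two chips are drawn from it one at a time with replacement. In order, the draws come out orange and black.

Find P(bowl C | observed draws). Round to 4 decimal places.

The likelihood of the observed sequence under each hypothesis: P(data | bowl A) = (6/8)(1/8) = 0.09375; P(data | bowl B) = (4/12)(5/12) = 0.13889; P(data | bowl C) = (1/7)(1/7) = 0.020408.
Weighting by the prior gives 1/3 · 0.09375 = 0.03125, 1/3 · 0.13889 = 0.046296, 1/3 · 0.020408 = 0.0068027; with total 0.084349.
So P(bowl C | data) = (0.0068027) / (0.084349) = 0.08065.

0.0806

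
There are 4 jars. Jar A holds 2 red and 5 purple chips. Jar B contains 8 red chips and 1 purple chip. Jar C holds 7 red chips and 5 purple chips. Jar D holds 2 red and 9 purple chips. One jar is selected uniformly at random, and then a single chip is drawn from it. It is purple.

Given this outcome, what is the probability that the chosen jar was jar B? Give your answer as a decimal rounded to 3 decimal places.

0.054

Under each hypothesis, the probability of this draw is: P(data | jar A) = (5/7) = 0.71429; P(data | jar B) = (1/9) = 0.11111; P(data | jar C) = (5/12) = 0.41667; P(data | jar D) = (9/11) = 0.81818.
Multiplying each by its prior: 1/4 · 0.71429 = 0.17857, 1/4 · 0.11111 = 0.027778, 1/4 · 0.41667 = 0.10417, 1/4 · 0.81818 = 0.20455; these sum to 0.51506.
By Bayes' rule, P(jar B | data) = (0.027778) / (0.51506) = 0.053931.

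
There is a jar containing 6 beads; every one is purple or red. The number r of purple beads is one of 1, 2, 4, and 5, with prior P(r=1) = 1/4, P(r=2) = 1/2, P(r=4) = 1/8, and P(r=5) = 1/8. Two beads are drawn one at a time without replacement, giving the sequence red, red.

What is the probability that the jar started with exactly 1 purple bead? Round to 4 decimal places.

The likelihood of the observed sequence under each hypothesis: P(data | r = 1) = (5/6)(4/5) = 2/3; P(data | r = 2) = (4/6)(3/5) = 2/5; P(data | r = 4) = (2/6)(1/5) = 1/15; P(data | r = 5) = (1/6)(0/5) = 0.
The prior-weighted likelihoods are 1/4 · 2/3 = 1/6, 1/2 · 2/5 = 1/5, 1/8 · 1/15 = 1/120, 1/8 · 0 = 0; with total 3/8.
By Bayes' rule, P(r = 1 | data) = (1/6) / (3/8) = 4/9.

0.4444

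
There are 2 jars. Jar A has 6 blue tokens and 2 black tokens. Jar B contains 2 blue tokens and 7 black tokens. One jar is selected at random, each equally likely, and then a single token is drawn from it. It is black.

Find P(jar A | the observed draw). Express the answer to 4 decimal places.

0.2432

For each hypothesis, P(data | H) works out to: P(data | jar A) = (2/8) = 1/4; P(data | jar B) = (7/9) = 7/9.
The prior-weighted likelihoods are 1/2 · 1/4 = 1/8, 1/2 · 7/9 = 7/18; summing to 37/72.
Hence P(jar A | data) = (1/8) / (37/72) = 9/37.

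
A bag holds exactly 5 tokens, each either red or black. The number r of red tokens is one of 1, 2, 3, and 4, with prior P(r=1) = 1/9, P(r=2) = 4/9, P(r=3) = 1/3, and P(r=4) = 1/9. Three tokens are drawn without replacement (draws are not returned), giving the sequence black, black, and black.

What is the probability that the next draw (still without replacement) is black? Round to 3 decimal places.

The likelihood of the observed sequence under each hypothesis: P(data | r = 1) = (4/5)(3/4)(2/3) = 2/5; P(data | r = 2) = (3/5)(2/4)(1/3) = 1/10; P(data | r = 3) = (2/5)(1/4)(0/3) = 0; P(data | r = 4) = (1/5)(0/4) = 0.
Multiplying each by its prior: 1/9 · 2/5 = 2/45, 4/9 · 1/10 = 2/45, 1/3 · 0 = 0, 1/9 · 0 = 0; with total 4/45.
Normalising, the posterior is P(r = 1 | data) = 1/2, P(r = 2 | data) = 1/2, P(r = 3 | data) = 0, P(r = 4 | data) = 0.
The predictive probability is P(black next | data) = (1/2)(1/2) + (0)(1/2) = 1/4.

0.250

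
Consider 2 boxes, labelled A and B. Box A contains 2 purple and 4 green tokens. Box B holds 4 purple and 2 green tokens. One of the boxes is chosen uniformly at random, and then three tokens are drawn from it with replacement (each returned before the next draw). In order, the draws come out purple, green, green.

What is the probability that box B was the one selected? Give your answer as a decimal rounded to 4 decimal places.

Compute the likelihood of the observed sequence for each case: P(data | box A) = (2/6)(4/6)(4/6) = 4/27; P(data | box B) = (4/6)(2/6)(2/6) = 2/27.
Multiplying each by its prior: 1/2 · 4/27 = 2/27, 1/2 · 2/27 = 1/27; summing to 1/9.
So P(box B | data) = (1/27) / (1/9) = 1/3.

0.3333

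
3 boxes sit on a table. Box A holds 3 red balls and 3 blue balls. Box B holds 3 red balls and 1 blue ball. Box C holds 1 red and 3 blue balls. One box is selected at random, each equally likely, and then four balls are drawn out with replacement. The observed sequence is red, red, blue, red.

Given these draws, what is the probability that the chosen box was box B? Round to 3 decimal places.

0.587

For each hypothesis, P(data | H) works out to: P(data | box A) = (3/6)(3/6)(3/6)(3/6) = 1/16; P(data | box B) = (3/4)(3/4)(1/4)(3/4) = 27/256; P(data | box C) = (1/4)(1/4)(3/4)(1/4) = 3/256.
The prior-weighted likelihoods are 1/3 · 1/16 = 1/48, 1/3 · 27/256 = 9/256, 1/3 · 3/256 = 1/256; with total 23/384.
Hence P(box B | data) = (9/256) / (23/384) = 27/46.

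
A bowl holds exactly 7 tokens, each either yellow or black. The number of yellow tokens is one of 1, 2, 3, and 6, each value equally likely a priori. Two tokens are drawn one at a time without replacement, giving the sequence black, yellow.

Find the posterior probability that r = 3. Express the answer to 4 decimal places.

The likelihood of the observed sequence under each hypothesis: P(data | r = 1) = (6/7)(1/6) = 1/7; P(data | r = 2) = (5/7)(2/6) = 5/21; P(data | r = 3) = (4/7)(3/6) = 2/7; P(data | r = 6) = (1/7)(6/6) = 1/7.
Weighting by the prior gives 1/4 · 1/7 = 1/28, 1/4 · 5/21 = 5/84, 1/4 · 2/7 = 1/14, 1/4 · 1/7 = 1/28; summing to 17/84.
Hence P(r = 3 | data) = (1/14) / (17/84) = 6/17.

0.3529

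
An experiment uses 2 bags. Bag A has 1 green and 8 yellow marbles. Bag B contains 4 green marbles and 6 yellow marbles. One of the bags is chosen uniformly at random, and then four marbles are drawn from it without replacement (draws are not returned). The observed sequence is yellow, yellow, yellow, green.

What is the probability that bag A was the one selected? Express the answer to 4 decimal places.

The likelihood of the observed sequence under each hypothesis: P(data | bag A) = (8/9)(7/8)(6/7)(1/6) = 1/9; P(data | bag B) = (6/10)(5/9)(4/8)(4/7) = 2/21.
Multiplying each by its prior: 1/2 · 1/9 = 1/18, 1/2 · 2/21 = 1/21; with total 13/126.
Hence P(bag A | data) = (1/18) / (13/126) = 7/13.

0.5385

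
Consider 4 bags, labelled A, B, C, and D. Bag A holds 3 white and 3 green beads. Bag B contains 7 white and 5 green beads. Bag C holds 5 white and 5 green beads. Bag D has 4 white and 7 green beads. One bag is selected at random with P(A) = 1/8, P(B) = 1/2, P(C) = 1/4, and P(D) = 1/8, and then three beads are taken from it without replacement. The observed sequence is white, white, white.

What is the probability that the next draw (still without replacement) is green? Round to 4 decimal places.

Under each hypothesis, the probability of the observed sequence is: P(data | bag A) = (3/6)(2/5)(1/4) = 0.05; P(data | bag B) = (7/12)(6/11)(5/10) = 0.15909; P(data | bag C) = (5/10)(4/9)(3/8) = 0.083333; P(data | bag D) = (4/11)(3/10)(2/9) = 0.024242.
The prior-weighted likelihoods are 1/8 · 0.05 = 0.00625, 1/2 · 0.15909 = 0.079545, 1/4 · 0.083333 = 0.020833, 1/8 · 0.024242 = 0.0030303; with total 0.10966.
The posterior is then P(bag A | data) = 0.056995, P(bag B | data) = 0.72539, P(bag C | data) = 0.18998, P(bag D | data) = 0.027634.
So P(green next | data) = Σ P(green next | H) P(H | data) = (1)(0.056995) + (5/9)(0.72539) + (5/7)(0.18998) + (7/8)(0.027634) = 0.61987.

0.6199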